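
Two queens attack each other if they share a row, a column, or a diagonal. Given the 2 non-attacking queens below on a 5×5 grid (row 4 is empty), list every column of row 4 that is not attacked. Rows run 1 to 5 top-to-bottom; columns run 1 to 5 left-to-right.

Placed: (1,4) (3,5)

columns 2, 3

(1,4) attacks row 4 at column 4 and diagonals 1.
(3,5) attacks row 4 at column 5 and diagonals 4.
Attacked columns: {1, 4, 5}. Safe: {2, 3}.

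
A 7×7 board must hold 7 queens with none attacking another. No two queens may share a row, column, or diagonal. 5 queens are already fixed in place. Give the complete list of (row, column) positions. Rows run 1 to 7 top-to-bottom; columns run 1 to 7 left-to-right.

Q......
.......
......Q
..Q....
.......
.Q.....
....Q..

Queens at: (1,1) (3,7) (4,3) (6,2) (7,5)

Row 2: attacked by (1,1)→{1,2}; (3,7)→{6,7}; (4,3)→{1,3,5}; (6,2)→{2,6}; (7,5)→{5}. Safe: 4. Place at column 4.
Row 5: attacked by (1,1)→{1,5}; (2,4)→{1,4,7}; (3,7)→{5,7}; (4,3)→{2,3,4}; (6,2)→{1,2,3}; (7,5)→{3,5,7}. Safe: 6. Place at column 6.
Columns [1, 4, 7, 3, 6, 2, 5], r−c [0, -2, -4, 1, -1, 4, 2], r+c [2, 6, 10, 7, 11, 8, 12] are all distinct, so no two queens attack.

(1,1) (2,4) (3,7) (4,3) (5,6) (6,2) (7,5)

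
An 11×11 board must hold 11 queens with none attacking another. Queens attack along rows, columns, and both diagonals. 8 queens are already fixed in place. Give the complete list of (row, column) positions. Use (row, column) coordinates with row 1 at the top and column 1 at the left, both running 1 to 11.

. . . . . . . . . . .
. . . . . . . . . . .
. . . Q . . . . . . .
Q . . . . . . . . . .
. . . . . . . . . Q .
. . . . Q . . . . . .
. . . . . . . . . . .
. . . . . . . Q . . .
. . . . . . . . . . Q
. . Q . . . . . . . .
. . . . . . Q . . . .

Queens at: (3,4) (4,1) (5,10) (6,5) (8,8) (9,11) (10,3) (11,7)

Row 1: attacked by (3,4)→{2,4,6}; (4,1)→{1,4}; (5,10)→{6,10}; (6,5)→{5,10}; (8,8)→{1,8}; (9,11)→{3,11}; (10,3)→{3}; (11,7)→{7}. Safe: 9. Place at column 9.
Row 2: attacked by (1,9)→{8,9,10}; (3,4)→{3,4,5}; (4,1)→{1,3}; (5,10)→{7,10}; (6,5)→{1,5,9}; (8,8)→{2,8}; (9,11)→{4,11}; (10,3)→{3,11}; (11,7)→{7}. Safe: 6. Place at column 6.
Row 7: attacked by (1,9)→{3,9}; (2,6)→{1,6,11}; (3,4)→{4,8}; (4,1)→{1,4}; (5,10)→{8,10}; (6,5)→{4,5,6}; (8,8)→{7,8,9}; (9,11)→{9,11}; (10,3)→{3,6}; (11,7)→{3,7,11}. Safe: 2. Place at column 2.
Columns [9, 6, 4, 1, 10, 5, 2, 8, 11, 3, 7], r−c [-8, -4, -1, 3, -5, 1, 5, 0, -2, 7, 4], r+c [10, 8, 7, 5, 15, 11, 9, 16, 20, 13, 18] are all distinct, so no two queens attack.

(1,9) (2,6) (3,4) (4,1) (5,10) (6,5) (7,2) (8,8) (9,11) (10,3) (11,7)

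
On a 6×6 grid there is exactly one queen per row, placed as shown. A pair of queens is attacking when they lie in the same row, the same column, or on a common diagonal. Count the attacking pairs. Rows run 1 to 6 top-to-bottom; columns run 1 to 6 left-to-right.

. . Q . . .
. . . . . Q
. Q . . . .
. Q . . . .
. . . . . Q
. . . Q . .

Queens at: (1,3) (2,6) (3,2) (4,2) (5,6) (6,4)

3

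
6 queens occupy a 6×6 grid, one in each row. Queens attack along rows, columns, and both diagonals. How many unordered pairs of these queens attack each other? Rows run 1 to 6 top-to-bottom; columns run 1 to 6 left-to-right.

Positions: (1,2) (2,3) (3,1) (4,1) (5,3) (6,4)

Same column: (2,3)–(5,3) (column 3); (3,1)–(4,1) (column 1).
Same diagonal: (1,2)–(2,3) (|1−2| = |2−3| = 1); (2,3)–(4,1) (|2−4| = |3−1| = 2); (3,1)–(5,3) (|3−5| = |1−3| = 2); (3,1)–(6,4) (|3−6| = |1−4| = 3); (5,3)–(6,4) (|5−6| = |3−4| = 1).
Total attacking pairs: 7.

7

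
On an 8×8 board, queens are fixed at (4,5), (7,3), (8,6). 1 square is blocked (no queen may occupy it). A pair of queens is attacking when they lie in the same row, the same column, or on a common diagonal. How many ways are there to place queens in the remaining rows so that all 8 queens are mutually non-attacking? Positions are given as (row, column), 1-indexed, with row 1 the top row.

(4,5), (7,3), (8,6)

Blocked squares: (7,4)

2

Branch on row 1: col 1 → 0; col 4 → 1; col 7 → 1.
Sum: 0 + 1 + 1 = 2.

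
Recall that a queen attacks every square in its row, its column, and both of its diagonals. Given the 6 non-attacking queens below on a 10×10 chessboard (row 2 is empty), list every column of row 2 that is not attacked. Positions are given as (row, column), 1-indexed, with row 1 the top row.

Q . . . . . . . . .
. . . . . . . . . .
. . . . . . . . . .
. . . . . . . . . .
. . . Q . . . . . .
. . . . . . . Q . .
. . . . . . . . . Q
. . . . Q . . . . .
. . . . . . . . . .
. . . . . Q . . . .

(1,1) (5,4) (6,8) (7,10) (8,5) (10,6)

columns 3, 9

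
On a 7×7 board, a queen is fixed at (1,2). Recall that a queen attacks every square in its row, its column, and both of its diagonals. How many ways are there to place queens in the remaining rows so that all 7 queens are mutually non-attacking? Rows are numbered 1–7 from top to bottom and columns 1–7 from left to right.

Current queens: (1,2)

7

Branch on row 2: col 4 → 2; col 5 → 3; col 6 → 1; col 7 → 1.
Sum: 2 + 3 + 1 + 1 = 7.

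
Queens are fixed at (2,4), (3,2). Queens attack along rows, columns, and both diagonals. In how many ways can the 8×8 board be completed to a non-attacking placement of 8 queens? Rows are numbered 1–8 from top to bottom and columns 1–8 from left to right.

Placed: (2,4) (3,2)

Branch on row 1: col 1 → 0; col 6 → 1; col 7 → 2; col 8 → 0.
Sum: 0 + 1 + 2 + 0 = 3.

3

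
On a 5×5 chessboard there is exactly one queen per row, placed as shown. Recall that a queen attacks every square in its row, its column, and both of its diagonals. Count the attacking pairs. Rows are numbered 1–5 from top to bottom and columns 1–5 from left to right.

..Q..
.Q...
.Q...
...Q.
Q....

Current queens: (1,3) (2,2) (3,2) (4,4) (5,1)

Same column: (2,2)–(3,2) (column 2).
Same diagonal: (1,3)–(2,2) (|1−2| = |3−2| = 1); (2,2)–(4,4) (|2−4| = |2−4| = 2).
Total attacking pairs: 3.

3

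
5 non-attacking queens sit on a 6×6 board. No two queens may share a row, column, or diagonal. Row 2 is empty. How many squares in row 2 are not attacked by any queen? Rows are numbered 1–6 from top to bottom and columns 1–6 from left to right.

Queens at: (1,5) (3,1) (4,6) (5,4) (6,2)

1

(1,5) attacks row 2 at column 5 and diagonals 4, 6.
(3,1) attacks row 2 at column 1 and diagonals 2.
(4,6) attacks row 2 at column 6 and diagonals 4.
(5,4) attacks row 2 at column 4 and diagonals 1.
(6,2) attacks row 2 at column 2 and diagonals 6.
Attacked columns: {1, 2, 4, 5, 6}. Safe: {3}.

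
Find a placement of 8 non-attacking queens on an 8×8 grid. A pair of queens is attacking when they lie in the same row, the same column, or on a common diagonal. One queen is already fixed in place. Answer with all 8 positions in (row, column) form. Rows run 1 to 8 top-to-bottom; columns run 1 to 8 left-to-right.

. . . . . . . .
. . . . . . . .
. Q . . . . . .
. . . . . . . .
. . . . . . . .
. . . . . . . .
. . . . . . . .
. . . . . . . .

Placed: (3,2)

Row 1: attacked by (3,2)→{2,4}. Safe: 1, 3, 5, 6, 7, 8. Place at column 3.
Row 2: attacked by (1,3)→{2,3,4}; (3,2)→{1,2,3}. Safe: 5, 6, 7, 8. Place at column 6.
Row 4: attacked by (1,3)→{3,6}; (2,6)→{4,6,8}; (3,2)→{1,2,3}. Safe: 5, 7. Place at column 7.
Row 5: attacked by (1,3)→{3,7}; (2,6)→{3,6}; (3,2)→{2,4}; (4,7)→{6,7,8}. Safe: 1, 5. Place at column 1.
Row 6: attacked by (1,3)→{3,8}; (2,6)→{2,6}; (3,2)→{2,5}; (4,7)→{5,7}; (5,1)→{1,2}. Safe: 4. Place at column 4.
Row 7: attacked by (1,3)→{3}; (2,6)→{1,6}; (3,2)→{2,6}; (4,7)→{4,7}; (5,1)→{1,3}; (6,4)→{3,4,5}. Safe: 8. Place at column 8.
Row 8: attacked by (1,3)→{3}; (2,6)→{6}; (3,2)→{2,7}; (4,7)→{3,7}; (5,1)→{1,4}; (6,4)→{2,4,6}; (7,8)→{7,8}. Safe: 5. Place at column 5.
Columns [3, 6, 2, 7, 1, 4, 8, 5], r−c [-2, -4, 1, -3, 4, 2, -1, 3], r+c [4, 8, 5, 11, 6, 10, 15, 13] are all distinct, so no two queens attack.

(1,3) (2,6) (3,2) (4,7) (5,1) (6,4) (7,8) (8,5)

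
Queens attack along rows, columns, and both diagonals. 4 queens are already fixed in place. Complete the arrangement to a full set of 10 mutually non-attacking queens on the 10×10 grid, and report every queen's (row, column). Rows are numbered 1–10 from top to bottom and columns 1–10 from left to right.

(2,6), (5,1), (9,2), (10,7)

(1,3) (2,6) (3,4) (4,10) (5,1) (6,9) (7,5) (8,8) (9,2) (10,7)

Row 1: attacked by (2,6)→{5,6,7}; (5,1)→{1,5}; (9,2)→{2,10}; (10,7)→{7}. Safe: 3, 4, 8, 9. Place at column 3.
Row 3: attacked by (1,3)→{1,3,5}; (2,6)→{5,6,7}; (5,1)→{1,3}; (9,2)→{2,8}; (10,7)→{7}. Safe: 4, 9, 10. Place at column 4.
Row 4: attacked by (1,3)→{3,6}; (2,6)→{4,6,8}; (3,4)→{3,4,5}; (5,1)→{1,2}; (9,2)→{2,7}; (10,7)→{1,7}. Safe: 9, 10. Place at column 10.
Row 6: attacked by (1,3)→{3,8}; (2,6)→{2,6,10}; (3,4)→{1,4,7}; (4,10)→{8,10}; (5,1)→{1,2}; (9,2)→{2,5}; (10,7)→{3,7}. Safe: 9. Place at column 9.
Row 7: attacked by (1,3)→{3,9}; (2,6)→{1,6}; (3,4)→{4,8}; (4,10)→{7,10}; (5,1)→{1,3}; (6,9)→{8,9,10}; (9,2)→{2,4}; (10,7)→{4,7,10}. Safe: 5. Place at column 5.
Row 8: attacked by (1,3)→{3,10}; (2,6)→{6}; (3,4)→{4,9}; (4,10)→{6,10}; (5,1)→{1,4}; (6,9)→{7,9}; (7,5)→{4,5,6}; (9,2)→{1,2,3}; (10,7)→{5,7,9}. Safe: 8. Place at column 8.
Columns [3, 6, 4, 10, 1, 9, 5, 8, 2, 7], r−c [-2, -4, -1, -6, 4, -3, 2, 0, 7, 3], r+c [4, 8, 7, 14, 6, 15, 12, 16, 11, 17] are all distinct, so no two queens attack.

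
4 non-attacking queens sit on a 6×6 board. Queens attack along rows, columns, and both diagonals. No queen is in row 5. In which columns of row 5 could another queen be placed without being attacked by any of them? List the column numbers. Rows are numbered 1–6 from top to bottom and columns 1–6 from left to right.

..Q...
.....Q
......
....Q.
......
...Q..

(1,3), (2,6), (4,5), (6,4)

(1,3) attacks row 5 at column 3.
(2,6) attacks row 5 at column 6 and diagonals 3.
(4,5) attacks row 5 at column 5 and diagonals 4, 6.
(6,4) attacks row 5 at column 4 and diagonals 3, 5.
Attacked columns: {3, 4, 5, 6}. Safe: {1, 2}.

columns 1, 2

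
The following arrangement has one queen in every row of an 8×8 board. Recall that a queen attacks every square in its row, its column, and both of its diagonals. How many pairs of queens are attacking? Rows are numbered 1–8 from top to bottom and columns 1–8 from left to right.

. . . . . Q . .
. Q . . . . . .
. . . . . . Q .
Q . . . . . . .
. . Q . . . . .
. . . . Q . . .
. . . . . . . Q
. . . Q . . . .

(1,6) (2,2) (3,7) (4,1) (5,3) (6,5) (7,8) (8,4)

0

All columns are distinct and no two queens satisfy |Δrow| = |Δcol|, so no pair attacks.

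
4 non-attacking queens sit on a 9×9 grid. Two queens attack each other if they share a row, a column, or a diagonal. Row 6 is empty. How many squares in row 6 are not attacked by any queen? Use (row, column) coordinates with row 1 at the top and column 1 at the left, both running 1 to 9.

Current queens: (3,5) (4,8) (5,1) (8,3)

3

(3,5) attacks row 6 at column 5 and diagonals 2, 8.
(4,8) attacks row 6 at column 8 and diagonals 6.
(5,1) attacks row 6 at column 1 and diagonals 2.
(8,3) attacks row 6 at column 3 and diagonals 1, 5.
Attacked columns: {1, 2, 3, 5, 6, 8}. Safe: {4, 7, 9}.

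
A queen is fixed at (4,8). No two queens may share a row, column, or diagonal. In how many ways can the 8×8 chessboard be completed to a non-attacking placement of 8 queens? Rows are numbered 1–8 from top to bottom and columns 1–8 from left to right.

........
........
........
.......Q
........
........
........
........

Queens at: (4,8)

Branch on row 1: col 1 → 1; col 2 → 2; col 3 → 4; col 4 → 5; col 6 → 4; col 7 → 2.
Sum: 1 + 2 + 4 + 5 + 4 + 2 = 18.

18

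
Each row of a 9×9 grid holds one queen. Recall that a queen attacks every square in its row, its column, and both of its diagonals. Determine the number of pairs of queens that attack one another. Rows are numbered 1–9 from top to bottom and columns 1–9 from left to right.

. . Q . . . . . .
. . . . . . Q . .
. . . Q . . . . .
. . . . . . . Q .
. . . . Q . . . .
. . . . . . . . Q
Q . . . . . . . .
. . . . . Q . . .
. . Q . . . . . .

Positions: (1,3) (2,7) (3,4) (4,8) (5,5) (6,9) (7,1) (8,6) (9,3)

Same column: (1,3)–(9,3) (column 3).
Same diagonal: (4,8)–(9,3) (|4−9| = |8−3| = 5); (7,1)–(9,3) (|7−9| = |1−3| = 2).
Total attacking pairs: 3.

3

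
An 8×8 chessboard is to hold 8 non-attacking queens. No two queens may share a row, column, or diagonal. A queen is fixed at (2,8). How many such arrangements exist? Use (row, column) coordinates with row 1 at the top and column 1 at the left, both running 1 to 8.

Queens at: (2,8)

Branch on row 1: col 1 → 0; col 2 → 1; col 3 → 1; col 4 → 3; col 5 → 2; col 6 → 1.
Sum: 0 + 1 + 1 + 3 + 2 + 1 = 8.

8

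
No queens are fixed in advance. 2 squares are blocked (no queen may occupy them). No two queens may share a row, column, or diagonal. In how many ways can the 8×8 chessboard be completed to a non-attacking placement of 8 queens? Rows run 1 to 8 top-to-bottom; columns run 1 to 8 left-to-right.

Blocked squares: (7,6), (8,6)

62

Branch on row 1: col 1 → 3; col 2 → 5; col 3 → 11; col 4 → 11; col 5 → 9; col 6 → 16; col 7 → 5; col 8 → 2.
Sum: 3 + 5 + 11 + 11 + 9 + 16 + 5 + 2 = 62.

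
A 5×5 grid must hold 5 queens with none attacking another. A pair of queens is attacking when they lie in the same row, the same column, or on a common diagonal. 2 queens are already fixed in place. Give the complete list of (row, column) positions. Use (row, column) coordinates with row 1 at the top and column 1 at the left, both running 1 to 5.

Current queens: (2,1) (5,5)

(1,3) (2,1) (3,4) (4,2) (5,5)

Row 1: attacked by (2,1)→{1,2}; (5,5)→{1,5}. Safe: 3, 4. Place at column 3.
Row 3: attacked by (1,3)→{1,3,5}; (2,1)→{1,2}; (5,5)→{3,5}. Safe: 4. Place at column 4.
Row 4: attacked by (1,3)→{3}; (2,1)→{1,3}; (3,4)→{3,4,5}; (5,5)→{4,5}. Safe: 2. Place at column 2.
Columns [3, 1, 4, 2, 5], r−c [-2, 1, -1, 2, 0], r+c [4, 3, 7, 6, 10] are all distinct, so no two queens attack.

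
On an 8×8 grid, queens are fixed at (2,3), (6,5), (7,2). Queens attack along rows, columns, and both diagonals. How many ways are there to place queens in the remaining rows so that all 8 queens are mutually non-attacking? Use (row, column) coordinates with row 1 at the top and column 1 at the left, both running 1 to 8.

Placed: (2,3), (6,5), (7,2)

1

Branch on row 1: col 1 → 0; col 6 → 0; col 7 → 1.
Sum: 0 + 0 + 1 = 1.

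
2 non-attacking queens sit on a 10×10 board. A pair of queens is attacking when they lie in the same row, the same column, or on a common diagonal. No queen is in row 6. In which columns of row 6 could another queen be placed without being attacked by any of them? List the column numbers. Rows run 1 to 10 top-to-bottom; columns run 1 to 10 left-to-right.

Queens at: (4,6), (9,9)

(4,6) attacks row 6 at column 6 and diagonals 4, 8.
(9,9) attacks row 6 at column 9 and diagonals 6.
Attacked columns: {4, 6, 8, 9}. Safe: {1, 2, 3, 5, 7, 10}.

columns 1, 2, 3, 5, 7, 10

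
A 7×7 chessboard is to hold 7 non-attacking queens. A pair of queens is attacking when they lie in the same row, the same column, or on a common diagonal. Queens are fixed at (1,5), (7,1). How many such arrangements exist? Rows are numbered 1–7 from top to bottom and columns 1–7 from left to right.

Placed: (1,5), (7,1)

Branch on row 2: col 2 → 1; col 3 → 0; col 7 → 0.
Sum: 1 + 0 + 0 = 1.

1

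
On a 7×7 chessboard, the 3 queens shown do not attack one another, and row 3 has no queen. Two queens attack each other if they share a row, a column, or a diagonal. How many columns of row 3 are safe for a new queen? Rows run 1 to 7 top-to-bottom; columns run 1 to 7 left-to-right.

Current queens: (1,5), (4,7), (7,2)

2

(1,5) attacks row 3 at column 5 and diagonals 3, 7.
(4,7) attacks row 3 at column 7 and diagonals 6.
(7,2) attacks row 3 at column 2 and diagonals 6.
Attacked columns: {2, 3, 5, 6, 7}. Safe: {1, 4}.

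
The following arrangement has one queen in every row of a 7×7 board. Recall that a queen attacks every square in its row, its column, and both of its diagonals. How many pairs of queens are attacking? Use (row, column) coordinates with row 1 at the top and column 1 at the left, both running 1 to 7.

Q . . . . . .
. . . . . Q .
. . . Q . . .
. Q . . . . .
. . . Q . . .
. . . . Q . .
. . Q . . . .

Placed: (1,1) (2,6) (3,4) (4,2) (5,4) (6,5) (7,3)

2

Same column: (3,4)–(5,4) (column 4).
Same diagonal: (5,4)–(6,5) (|5−6| = |4−5| = 1).
Total attacking pairs: 2.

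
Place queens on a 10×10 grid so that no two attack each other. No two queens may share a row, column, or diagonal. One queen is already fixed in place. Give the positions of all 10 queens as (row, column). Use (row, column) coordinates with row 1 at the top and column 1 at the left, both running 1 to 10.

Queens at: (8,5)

(1,9) (2,4) (3,2) (4,8) (5,3) (6,1) (7,7) (8,5) (9,10) (10,6)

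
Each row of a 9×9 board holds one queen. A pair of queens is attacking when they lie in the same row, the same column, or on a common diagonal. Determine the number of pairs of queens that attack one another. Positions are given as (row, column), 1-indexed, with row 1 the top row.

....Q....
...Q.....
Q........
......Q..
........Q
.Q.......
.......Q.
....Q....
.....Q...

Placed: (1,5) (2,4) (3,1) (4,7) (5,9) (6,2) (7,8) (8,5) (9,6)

5

Same column: (1,5)–(8,5) (column 5).
Same diagonal: (1,5)–(2,4) (|1−2| = |5−4| = 1); (1,5)–(5,9) (|1−5| = |5−9| = 4); (7,8)–(9,6) (|7−9| = |8−6| = 2); (8,5)–(9,6) (|8−9| = |5−6| = 1).
Total attacking pairs: 5.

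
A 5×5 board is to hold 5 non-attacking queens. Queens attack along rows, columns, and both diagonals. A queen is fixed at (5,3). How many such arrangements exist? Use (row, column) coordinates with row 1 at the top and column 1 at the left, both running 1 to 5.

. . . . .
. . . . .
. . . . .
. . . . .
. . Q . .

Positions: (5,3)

Branch on row 1: col 1 → 1; col 2 → 0; col 4 → 0; col 5 → 1.
Sum: 1 + 0 + 0 + 1 = 2.

2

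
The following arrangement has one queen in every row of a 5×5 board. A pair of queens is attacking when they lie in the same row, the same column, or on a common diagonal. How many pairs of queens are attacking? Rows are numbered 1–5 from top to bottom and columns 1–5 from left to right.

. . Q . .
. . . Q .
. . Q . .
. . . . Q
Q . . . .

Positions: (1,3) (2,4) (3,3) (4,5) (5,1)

Same column: (1,3)–(3,3) (column 3).
Same diagonal: (1,3)–(2,4) (|1−2| = |3−4| = 1); (2,4)–(3,3) (|2−3| = |4−3| = 1); (2,4)–(5,1) (|2−5| = |4−1| = 3); (3,3)–(5,1) (|3−5| = |3−1| = 2).
Total attacking pairs: 5.

5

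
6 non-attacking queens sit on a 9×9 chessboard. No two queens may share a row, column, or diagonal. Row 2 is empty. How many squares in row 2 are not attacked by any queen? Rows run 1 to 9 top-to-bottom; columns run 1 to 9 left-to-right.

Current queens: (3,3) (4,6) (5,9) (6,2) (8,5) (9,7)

(3,3) attacks row 2 at column 3 and diagonals 2, 4.
(4,6) attacks row 2 at column 6 and diagonals 4, 8.
(5,9) attacks row 2 at column 9 and diagonals 6.
(6,2) attacks row 2 at column 2 and diagonals 6.
(8,5) attacks row 2 at column 5.
(9,7) attacks row 2 at column 7.
Attacked columns: {2, 3, 4, 5, 6, 7, 8, 9}. Safe: {1}.

1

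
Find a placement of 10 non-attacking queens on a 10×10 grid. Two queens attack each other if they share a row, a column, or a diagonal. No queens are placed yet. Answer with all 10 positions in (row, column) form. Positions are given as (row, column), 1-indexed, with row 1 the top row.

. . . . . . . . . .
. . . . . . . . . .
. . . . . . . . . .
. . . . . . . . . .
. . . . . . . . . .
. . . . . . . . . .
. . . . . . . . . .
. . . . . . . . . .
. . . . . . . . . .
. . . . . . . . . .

(1,9) (2,7) (3,1) (4,4) (5,2) (6,5) (7,8) (8,10) (9,3) (10,6)

Row 1: Safe: 1, 2, 3, 4, 5, 6, 7, 8, 9, 10. Place at column 9.
Row 2: attacked by (1,9)→{8,9,10}. Safe: 1, 2, 3, 4, 5, 6, 7. Place at column 7.
Row 3: attacked by (1,9)→{7,9}; (2,7)→{6,7,8}. Safe: 1, 2, 3, 4, 5, 10. Place at column 1.
Row 4: attacked by (1,9)→{6,9}; (2,7)→{5,7,9}; (3,1)→{1,2}. Safe: 3, 4, 8, 10. Place at column 4.
Row 5: attacked by (1,9)→{5,9}; (2,7)→{4,7,10}; (3,1)→{1,3}; (4,4)→{3,4,5}. Safe: 2, 6, 8. Place at column 2.
Row 6: attacked by (1,9)→{4,9}; (2,7)→{3,7}; (3,1)→{1,4}; (4,4)→{2,4,6}; (5,2)→{1,2,3}. Safe: 5, 8, 10. Place at column 5.
Row 7: attacked by (1,9)→{3,9}; (2,7)→{2,7}; (3,1)→{1,5}; (4,4)→{1,4,7}; (5,2)→{2,4}; (6,5)→{4,5,6}. Safe: 8, 10. Place at column 8.
Row 8: attacked by (1,9)→{2,9}; (2,7)→{1,7}; (3,1)→{1,6}; (4,4)→{4,8}; (5,2)→{2,5}; (6,5)→{3,5,7}; (7,8)→{7,8,9}. Safe: 10. Place at column 10.
Row 9: attacked by (1,9)→{1,9}; (2,7)→{7}; (3,1)→{1,7}; (4,4)→{4,9}; (5,2)→{2,6}; (6,5)→{2,5,8}; (7,8)→{6,8,10}; (8,10)→{9,10}. Safe: 3. Place at column 3.
Row 10: attacked by (1,9)→{9}; (2,7)→{7}; (3,1)→{1,8}; (4,4)→{4,10}; (5,2)→{2,7}; (6,5)→{1,5,9}; (7,8)→{5,8}; (8,10)→{8,10}; (9,3)→{2,3,4}. Safe: 6. Place at column 6.
Columns [9, 7, 1, 4, 2, 5, 8, 10, 3, 6], r−c [-8, -5, 2, 0, 3, 1, -1, -2, 6, 4], r+c [10, 9, 4, 8, 7, 11, 15, 18, 12, 16] are all distinct, so no two queens attack.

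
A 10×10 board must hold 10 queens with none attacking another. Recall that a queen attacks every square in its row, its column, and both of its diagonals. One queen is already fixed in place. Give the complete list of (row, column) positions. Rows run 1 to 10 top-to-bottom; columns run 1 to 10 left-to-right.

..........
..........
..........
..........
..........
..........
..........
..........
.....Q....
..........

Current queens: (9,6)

(1,5) (2,9) (3,1) (4,10) (5,4) (6,7) (7,3) (8,8) (9,6) (10,2)

Row 1: attacked by (9,6)→{6}. Safe: 1, 2, 3, 4, 5, 7, 8, 9, 10. Place at column 5.
Row 2: attacked by (1,5)→{4,5,6}; (9,6)→{6}. Safe: 1, 2, 3, 7, 8, 9, 10. Place at column 9.
Row 3: attacked by (1,5)→{3,5,7}; (2,9)→{8,9,10}; (9,6)→{6}. Safe: 1, 2, 4. Place at column 1.
Row 4: attacked by (1,5)→{2,5,8}; (2,9)→{7,9}; (3,1)→{1,2}; (9,6)→{1,6}. Safe: 3, 4, 10. Place at column 10.
Row 5: attacked by (1,5)→{1,5,9}; (2,9)→{6,9}; (3,1)→{1,3}; (4,10)→{9,10}; (9,6)→{2,6,10}. Safe: 4, 7, 8. Place at column 4.
Row 6: attacked by (1,5)→{5,10}; (2,9)→{5,9}; (3,1)→{1,4}; (4,10)→{8,10}; (5,4)→{3,4,5}; (9,6)→{3,6,9}. Safe: 2, 7. Place at column 7.
Row 7: attacked by (1,5)→{5}; (2,9)→{4,9}; (3,1)→{1,5}; (4,10)→{7,10}; (5,4)→{2,4,6}; (6,7)→{6,7,8}; (9,6)→{4,6,8}. Safe: 3. Place at column 3.
Row 8: attacked by (1,5)→{5}; (2,9)→{3,9}; (3,1)→{1,6}; (4,10)→{6,10}; (5,4)→{1,4,7}; (6,7)→{5,7,9}; (7,3)→{2,3,4}; (9,6)→{5,6,7}. Safe: 8. Place at column 8.
Row 10: attacked by (1,5)→{5}; (2,9)→{1,9}; (3,1)→{1,8}; (4,10)→{4,10}; (5,4)→{4,9}; (6,7)→{3,7}; (7,3)→{3,6}; (8,8)→{6,8,10}; (9,6)→{5,6,7}. Safe: 2. Place at column 2.
Columns [5, 9, 1, 10, 4, 7, 3, 8, 6, 2], r−c [-4, -7, 2, -6, 1, -1, 4, 0, 3, 8], r+c [6, 11, 4, 14, 9, 13, 10, 16, 15, 12] are all distinct, so no two queens attack.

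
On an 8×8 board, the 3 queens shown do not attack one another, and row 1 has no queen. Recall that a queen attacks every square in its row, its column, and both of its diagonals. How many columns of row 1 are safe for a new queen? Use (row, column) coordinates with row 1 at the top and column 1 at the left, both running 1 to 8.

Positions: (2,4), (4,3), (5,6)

3

(2,4) attacks row 1 at column 4 and diagonals 3, 5.
(4,3) attacks row 1 at column 3 and diagonals 6.
(5,6) attacks row 1 at column 6 and diagonals 2.
Attacked columns: {2, 3, 4, 5, 6}. Safe: {1, 7, 8}.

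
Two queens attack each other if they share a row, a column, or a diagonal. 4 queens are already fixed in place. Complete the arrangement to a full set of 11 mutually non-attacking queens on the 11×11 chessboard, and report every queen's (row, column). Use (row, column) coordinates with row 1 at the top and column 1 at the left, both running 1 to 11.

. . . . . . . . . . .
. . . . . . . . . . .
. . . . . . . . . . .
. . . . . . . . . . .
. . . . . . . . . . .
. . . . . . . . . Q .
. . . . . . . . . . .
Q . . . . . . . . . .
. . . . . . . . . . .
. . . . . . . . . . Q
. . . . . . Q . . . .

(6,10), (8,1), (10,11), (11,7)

(1,3) (2,9) (3,2) (4,4) (5,8) (6,10) (7,5) (8,1) (9,6) (10,11) (11,7)

Row 1: attacked by (6,10)→{5,10}; (8,1)→{1,8}; (10,11)→{2,11}; (11,7)→{7}. Safe: 3, 4, 6, 9. Place at column 3.
Row 2: attacked by (1,3)→{2,3,4}; (6,10)→{6,10}; (8,1)→{1,7}; (10,11)→{3,11}; (11,7)→{7}. Safe: 5, 8, 9. Place at column 9.
Row 3: attacked by (1,3)→{1,3,5}; (2,9)→{8,9,10}; (6,10)→{7,10}; (8,1)→{1,6}; (10,11)→{4,11}; (11,7)→{7}. Safe: 2. Place at column 2.
Row 4: attacked by (1,3)→{3,6}; (2,9)→{7,9,11}; (3,2)→{1,2,3}; (6,10)→{8,10}; (8,1)→{1,5}; (10,11)→{5,11}; (11,7)→{7}. Safe: 4. Place at column 4.
Row 5: attacked by (1,3)→{3,7}; (2,9)→{6,9}; (3,2)→{2,4}; (4,4)→{3,4,5}; (6,10)→{9,10,11}; (8,1)→{1,4}; (10,11)→{6,11}; (11,7)→{1,7}. Safe: 8. Place at column 8.
Row 7: attacked by (1,3)→{3,9}; (2,9)→{4,9}; (3,2)→{2,6}; (4,4)→{1,4,7}; (5,8)→{6,8,10}; (6,10)→{9,10,11}; (8,1)→{1,2}; (10,11)→{8,11}; (11,7)→{3,7,11}. Safe: 5. Place at column 5.
Row 9: attacked by (1,3)→{3,11}; (2,9)→{2,9}; (3,2)→{2,8}; (4,4)→{4,9}; (5,8)→{4,8}; (6,10)→{7,10}; (7,5)→{3,5,7}; (8,1)→{1,2}; (10,11)→{10,11}; (11,7)→{5,7,9}. Safe: 6. Place at column 6.
Columns [3, 9, 2, 4, 8, 10, 5, 1, 6, 11, 7], r−c [-2, -7, 1, 0, -3, -4, 2, 7, 3, -1, 4], r+c [4, 11, 5, 8, 13, 16, 12, 9, 15, 21, 18] are all distinct, so no two queens attack.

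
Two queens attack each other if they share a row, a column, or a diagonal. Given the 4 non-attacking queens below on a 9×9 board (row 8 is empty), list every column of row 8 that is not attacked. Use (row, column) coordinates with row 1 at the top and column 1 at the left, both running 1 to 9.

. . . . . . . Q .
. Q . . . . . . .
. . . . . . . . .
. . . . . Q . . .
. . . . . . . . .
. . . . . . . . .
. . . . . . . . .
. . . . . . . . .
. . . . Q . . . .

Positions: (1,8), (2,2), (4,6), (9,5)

(1,8) attacks row 8 at column 8 and diagonals 1.
(2,2) attacks row 8 at column 2 and diagonals 8.
(4,6) attacks row 8 at column 6 and diagonals 2.
(9,5) attacks row 8 at column 5 and diagonals 4, 6.
Attacked columns: {1, 2, 4, 5, 6, 8}. Safe: {3, 7, 9}.

columns 3, 7, 9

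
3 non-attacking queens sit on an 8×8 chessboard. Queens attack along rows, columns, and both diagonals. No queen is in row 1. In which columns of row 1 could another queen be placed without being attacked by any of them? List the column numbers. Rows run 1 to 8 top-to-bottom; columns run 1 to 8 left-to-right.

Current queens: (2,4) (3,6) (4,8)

columns 1, 2, 7

(2,4) attacks row 1 at column 4 and diagonals 3, 5.
(3,6) attacks row 1 at column 6 and diagonals 4, 8.
(4,8) attacks row 1 at column 8 and diagonals 5.
Attacked columns: {3, 4, 5, 6, 8}. Safe: {1, 2, 7}.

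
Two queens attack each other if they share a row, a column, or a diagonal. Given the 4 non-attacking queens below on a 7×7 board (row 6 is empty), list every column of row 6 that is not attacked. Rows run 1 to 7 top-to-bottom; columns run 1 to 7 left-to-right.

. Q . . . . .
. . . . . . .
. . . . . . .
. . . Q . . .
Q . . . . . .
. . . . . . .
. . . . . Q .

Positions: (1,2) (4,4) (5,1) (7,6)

(1,2) attacks row 6 at column 2 and diagonals 7.
(4,4) attacks row 6 at column 4 and diagonals 2, 6.
(5,1) attacks row 6 at column 1 and diagonals 2.
(7,6) attacks row 6 at column 6 and diagonals 5, 7.
Attacked columns: {1, 2, 4, 5, 6, 7}. Safe: {3}.

columns 3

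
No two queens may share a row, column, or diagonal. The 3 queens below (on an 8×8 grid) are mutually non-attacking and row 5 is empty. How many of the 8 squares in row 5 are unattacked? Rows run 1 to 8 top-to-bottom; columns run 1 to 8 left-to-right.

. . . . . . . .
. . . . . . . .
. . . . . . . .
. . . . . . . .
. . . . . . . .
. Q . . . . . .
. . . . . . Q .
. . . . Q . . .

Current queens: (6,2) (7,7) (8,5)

(6,2) attacks row 5 at column 2 and diagonals 1, 3.
(7,7) attacks row 5 at column 7 and diagonals 5.
(8,5) attacks row 5 at column 5 and diagonals 2, 8.
Attacked columns: {1, 2, 3, 5, 7, 8}. Safe: {4, 6}.

2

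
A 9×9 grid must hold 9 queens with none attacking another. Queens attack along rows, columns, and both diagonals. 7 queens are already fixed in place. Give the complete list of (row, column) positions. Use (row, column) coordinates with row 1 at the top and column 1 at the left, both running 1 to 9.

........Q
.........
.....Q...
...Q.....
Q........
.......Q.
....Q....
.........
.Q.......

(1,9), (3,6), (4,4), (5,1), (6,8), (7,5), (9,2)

(1,9) (2,3) (3,6) (4,4) (5,1) (6,8) (7,5) (8,7) (9,2)

Row 2: attacked by (1,9)→{8,9}; (3,6)→{5,6,7}; (4,4)→{2,4,6}; (5,1)→{1,4}; (6,8)→{4,8}; (7,5)→{5}; (9,2)→{2,9}. Safe: 3. Place at column 3.
Row 8: attacked by (1,9)→{2,9}; (2,3)→{3,9}; (3,6)→{1,6}; (4,4)→{4,8}; (5,1)→{1,4}; (6,8)→{6,8}; (7,5)→{4,5,6}; (9,2)→{1,2,3}. Safe: 7. Place at column 7.
Columns [9, 3, 6, 4, 1, 8, 5, 7, 2], r−c [-8, -1, -3, 0, 4, -2, 2, 1, 7], r+c [10, 5, 9, 8, 6, 14, 12, 15, 11] are all distinct, so no two queens attack.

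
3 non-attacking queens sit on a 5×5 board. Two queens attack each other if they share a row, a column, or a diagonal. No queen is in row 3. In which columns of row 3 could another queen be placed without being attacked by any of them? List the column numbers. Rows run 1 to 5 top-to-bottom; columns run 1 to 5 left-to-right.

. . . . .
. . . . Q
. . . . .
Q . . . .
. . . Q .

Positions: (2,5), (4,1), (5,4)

columns 3

(2,5) attacks row 3 at column 5 and diagonals 4.
(4,1) attacks row 3 at column 1 and diagonals 2.
(5,4) attacks row 3 at column 4 and diagonals 2.
Attacked columns: {1, 2, 4, 5}. Safe: {3}.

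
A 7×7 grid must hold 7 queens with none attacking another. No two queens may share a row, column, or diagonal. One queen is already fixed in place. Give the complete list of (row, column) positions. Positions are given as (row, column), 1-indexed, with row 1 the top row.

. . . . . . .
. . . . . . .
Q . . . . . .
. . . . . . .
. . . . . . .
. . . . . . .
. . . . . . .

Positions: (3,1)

(1,6) (2,3) (3,1) (4,4) (5,7) (6,5) (7,2)

Row 1: attacked by (3,1)→{1,3}. Safe: 2, 4, 5, 6, 7. Place at column 6.
Row 2: attacked by (1,6)→{5,6,7}; (3,1)→{1,2}. Safe: 3, 4. Place at column 3.
Row 4: attacked by (1,6)→{3,6}; (2,3)→{1,3,5}; (3,1)→{1,2}. Safe: 4, 7. Place at column 4.
Row 5: attacked by (1,6)→{2,6}; (2,3)→{3,6}; (3,1)→{1,3}; (4,4)→{3,4,5}. Safe: 7. Place at column 7.
Row 6: attacked by (1,6)→{1,6}; (2,3)→{3,7}; (3,1)→{1,4}; (4,4)→{2,4,6}; (5,7)→{6,7}. Safe: 5. Place at column 5.
Row 7: attacked by (1,6)→{6}; (2,3)→{3}; (3,1)→{1,5}; (4,4)→{1,4,7}; (5,7)→{5,7}; (6,5)→{4,5,6}. Safe: 2. Place at column 2.
Columns [6, 3, 1, 4, 7, 5, 2], r−c [-5, -1, 2, 0, -2, 1, 5], r+c [7, 5, 4, 8, 12, 11, 9] are all distinct, so no two queens attack.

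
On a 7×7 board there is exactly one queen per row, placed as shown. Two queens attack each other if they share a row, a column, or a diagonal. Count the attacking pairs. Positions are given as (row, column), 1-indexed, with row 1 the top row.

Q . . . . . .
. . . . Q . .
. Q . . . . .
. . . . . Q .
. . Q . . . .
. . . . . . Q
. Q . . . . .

1

Same column: (3,2)–(7,2) (column 2).
Total attacking pairs: 1.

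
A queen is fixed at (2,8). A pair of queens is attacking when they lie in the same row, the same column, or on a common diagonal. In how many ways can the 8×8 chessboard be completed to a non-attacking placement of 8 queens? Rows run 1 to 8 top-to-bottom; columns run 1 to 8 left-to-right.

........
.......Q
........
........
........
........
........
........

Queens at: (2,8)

8

Branch on row 1: col 1 → 0; col 2 → 1; col 3 → 1; col 4 → 3; col 5 → 2; col 6 → 1.
Sum: 0 + 1 + 1 + 3 + 2 + 1 = 8.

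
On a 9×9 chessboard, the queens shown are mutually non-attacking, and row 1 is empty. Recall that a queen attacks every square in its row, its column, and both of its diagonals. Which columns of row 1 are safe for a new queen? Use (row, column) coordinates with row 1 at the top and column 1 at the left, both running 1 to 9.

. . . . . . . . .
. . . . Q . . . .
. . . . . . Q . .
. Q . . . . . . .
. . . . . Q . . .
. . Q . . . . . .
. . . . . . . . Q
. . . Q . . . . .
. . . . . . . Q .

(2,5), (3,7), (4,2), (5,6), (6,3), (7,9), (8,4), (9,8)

columns 1

(2,5) attacks row 1 at column 5 and diagonals 4, 6.
(3,7) attacks row 1 at column 7 and diagonals 5, 9.
(4,2) attacks row 1 at column 2 and diagonals 5.
(5,6) attacks row 1 at column 6 and diagonals 2.
(6,3) attacks row 1 at column 3 and diagonals 8.
(7,9) attacks row 1 at column 9 and diagonals 3.
(8,4) attacks row 1 at column 4.
(9,8) attacks row 1 at column 8.
Attacked columns: {2, 3, 4, 5, 6, 7, 8, 9}. Safe: {1}.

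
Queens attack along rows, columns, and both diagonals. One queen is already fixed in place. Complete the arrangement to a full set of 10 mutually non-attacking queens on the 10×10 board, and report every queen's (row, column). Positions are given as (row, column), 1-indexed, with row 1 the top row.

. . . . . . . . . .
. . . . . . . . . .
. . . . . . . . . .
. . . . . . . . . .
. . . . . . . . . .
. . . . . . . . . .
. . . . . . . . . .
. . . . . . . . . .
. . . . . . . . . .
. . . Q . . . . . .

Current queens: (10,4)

Row 1: attacked by (10,4)→{4}. Safe: 1, 2, 3, 5, 6, 7, 8, 9, 10. Place at column 6.
Row 2: attacked by (1,6)→{5,6,7}; (10,4)→{4}. Safe: 1, 2, 3, 8, 9, 10. Place at column 9.
Row 3: attacked by (1,6)→{4,6,8}; (2,9)→{8,9,10}; (10,4)→{4}. Safe: 1, 2, 3, 5, 7. Place at column 3.
Row 4: attacked by (1,6)→{3,6,9}; (2,9)→{7,9}; (3,3)→{2,3,4}; (10,4)→{4,10}. Safe: 1, 5, 8. Place at column 1.
Row 5: attacked by (1,6)→{2,6,10}; (2,9)→{6,9}; (3,3)→{1,3,5}; (4,1)→{1,2}; (10,4)→{4,9}. Safe: 7, 8. Place at column 8.
Row 6: attacked by (1,6)→{1,6}; (2,9)→{5,9}; (3,3)→{3,6}; (4,1)→{1,3}; (5,8)→{7,8,9}; (10,4)→{4,8}. Safe: 2, 10. Place at column 2.
Row 7: attacked by (1,6)→{6}; (2,9)→{4,9}; (3,3)→{3,7}; (4,1)→{1,4}; (5,8)→{6,8,10}; (6,2)→{1,2,3}; (10,4)→{1,4,7}. Safe: 5. Place at column 5.
Row 8: attacked by (1,6)→{6}; (2,9)→{3,9}; (3,3)→{3,8}; (4,1)→{1,5}; (5,8)→{5,8}; (6,2)→{2,4}; (7,5)→{4,5,6}; (10,4)→{2,4,6}. Safe: 7, 10. Place at column 7.
Row 9: attacked by (1,6)→{6}; (2,9)→{2,9}; (3,3)→{3,9}; (4,1)→{1,6}; (5,8)→{4,8}; (6,2)→{2,5}; (7,5)→{3,5,7}; (8,7)→{6,7,8}; (10,4)→{3,4,5}. Safe: 10. Place at column 10.
Columns [6, 9, 3, 1, 8, 2, 5, 7, 10, 4], r−c [-5, -7, 0, 3, -3, 4, 2, 1, -1, 6], r+c [7, 11, 6, 5, 13, 8, 12, 15, 19, 14] are all distinct, so no two queens attack.

(1,6) (2,9) (3,3) (4,1) (5,8) (6,2) (7,5) (8,7) (9,10) (10,4)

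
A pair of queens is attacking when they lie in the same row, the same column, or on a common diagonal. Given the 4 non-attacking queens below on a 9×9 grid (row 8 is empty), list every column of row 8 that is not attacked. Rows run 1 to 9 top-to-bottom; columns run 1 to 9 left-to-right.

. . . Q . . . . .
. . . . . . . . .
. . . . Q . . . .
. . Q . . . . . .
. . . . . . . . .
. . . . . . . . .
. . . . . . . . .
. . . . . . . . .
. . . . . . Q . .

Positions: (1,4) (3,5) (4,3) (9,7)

columns 1, 2, 9

(1,4) attacks row 8 at column 4.
(3,5) attacks row 8 at column 5.
(4,3) attacks row 8 at column 3 and diagonals 7.
(9,7) attacks row 8 at column 7 and diagonals 6, 8.
Attacked columns: {3, 4, 5, 6, 7, 8}. Safe: {1, 2, 9}.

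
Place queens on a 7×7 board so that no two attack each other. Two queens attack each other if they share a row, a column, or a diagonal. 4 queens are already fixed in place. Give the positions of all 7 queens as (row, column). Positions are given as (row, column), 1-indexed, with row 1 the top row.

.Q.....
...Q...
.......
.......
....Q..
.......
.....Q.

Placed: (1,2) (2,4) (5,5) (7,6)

(1,2) (2,4) (3,1) (4,7) (5,5) (6,3) (7,6)

Row 3: attacked by (1,2)→{2,4}; (2,4)→{3,4,5}; (5,5)→{3,5,7}; (7,6)→{2,6}. Safe: 1. Place at column 1.
Row 4: attacked by (1,2)→{2,5}; (2,4)→{2,4,6}; (3,1)→{1,2}; (5,5)→{4,5,6}; (7,6)→{3,6}. Safe: 7. Place at column 7.
Row 6: attacked by (1,2)→{2,7}; (2,4)→{4}; (3,1)→{1,4}; (4,7)→{5,7}; (5,5)→{4,5,6}; (7,6)→{5,6,7}. Safe: 3. Place at column 3.
Columns [2, 4, 1, 7, 5, 3, 6], r−c [-1, -2, 2, -3, 0, 3, 1], r+c [3, 6, 4, 11, 10, 9, 13] are all distinct, so no two queens attack.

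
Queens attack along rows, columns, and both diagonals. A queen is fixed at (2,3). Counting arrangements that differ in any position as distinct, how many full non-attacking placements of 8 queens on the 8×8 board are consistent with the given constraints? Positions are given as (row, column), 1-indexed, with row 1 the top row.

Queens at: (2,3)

Branch on row 1: col 1 → 0; col 5 → 3; col 6 → 8; col 7 → 2; col 8 → 1.
Sum: 0 + 3 + 8 + 2 + 1 = 14.

14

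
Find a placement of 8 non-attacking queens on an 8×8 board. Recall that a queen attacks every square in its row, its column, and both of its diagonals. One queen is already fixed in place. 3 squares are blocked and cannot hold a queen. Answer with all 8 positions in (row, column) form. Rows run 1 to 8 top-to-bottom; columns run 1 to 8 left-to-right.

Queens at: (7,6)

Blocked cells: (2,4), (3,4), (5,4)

Row 1: attacked by (7,6)→{6}. Safe: 1, 2, 3, 4, 5, 7, 8. Place at column 1.
Row 2: attacked by (1,1)→{1,2}; (7,6)→{1,6}. Blocked: 4. Safe: 3, 5, 7, 8. Place at column 7.
Row 3: attacked by (1,1)→{1,3}; (2,7)→{6,7,8}; (7,6)→{2,6}. Blocked: 4. Safe: 5. Place at column 5.
Row 4: attacked by (1,1)→{1,4}; (2,7)→{5,7}; (3,5)→{4,5,6}; (7,6)→{3,6}. Safe: 2, 8. Place at column 8.
Row 5: attacked by (1,1)→{1,5}; (2,7)→{4,7}; (3,5)→{3,5,7}; (4,8)→{7,8}; (7,6)→{4,6,8}. Blocked: 4. Safe: 2. Place at column 2.
Row 6: attacked by (1,1)→{1,6}; (2,7)→{3,7}; (3,5)→{2,5,8}; (4,8)→{6,8}; (5,2)→{1,2,3}; (7,6)→{5,6,7}. Safe: 4. Place at column 4.
Row 8: attacked by (1,1)→{1,8}; (2,7)→{1,7}; (3,5)→{5}; (4,8)→{4,8}; (5,2)→{2,5}; (6,4)→{2,4,6}; (7,6)→{5,6,7}. Safe: 3. Place at column 3.
Columns [1, 7, 5, 8, 2, 4, 6, 3], r−c [0, -5, -2, -4, 3, 2, 1, 5], r+c [2, 9, 8, 12, 7, 10, 13, 11] are all distinct, so no two queens attack.

(1,1) (2,7) (3,5) (4,8) (5,2) (6,4) (7,6) (8,3)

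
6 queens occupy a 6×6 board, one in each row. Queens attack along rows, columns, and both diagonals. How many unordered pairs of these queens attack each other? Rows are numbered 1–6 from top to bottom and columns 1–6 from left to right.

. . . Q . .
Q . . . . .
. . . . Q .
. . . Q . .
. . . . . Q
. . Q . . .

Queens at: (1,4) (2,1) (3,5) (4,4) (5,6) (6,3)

Same column: (1,4)–(4,4) (column 4).
Same diagonal: (3,5)–(4,4) (|3−4| = |5−4| = 1).
Total attacking pairs: 2.

2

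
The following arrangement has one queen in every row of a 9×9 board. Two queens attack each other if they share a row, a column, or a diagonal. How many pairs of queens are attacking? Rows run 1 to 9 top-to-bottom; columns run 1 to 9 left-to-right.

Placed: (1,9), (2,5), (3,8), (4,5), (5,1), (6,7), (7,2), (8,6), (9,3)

Same column: (2,5)–(4,5) (column 5).
Same diagonal: (4,5)–(6,7) (|4−6| = |5−7| = 2); (4,5)–(7,2) (|4−7| = |5−2| = 3).
Total attacking pairs: 3.

3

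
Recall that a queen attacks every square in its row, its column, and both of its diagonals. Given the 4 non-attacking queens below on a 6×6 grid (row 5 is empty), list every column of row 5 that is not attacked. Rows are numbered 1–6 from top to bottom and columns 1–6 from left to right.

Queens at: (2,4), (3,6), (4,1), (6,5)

columns 3

(2,4) attacks row 5 at column 4 and diagonals 1.
(3,6) attacks row 5 at column 6 and diagonals 4.
(4,1) attacks row 5 at column 1 and diagonals 2.
(6,5) attacks row 5 at column 5 and diagonals 4, 6.
Attacked columns: {1, 2, 4, 5, 6}. Safe: {3}.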